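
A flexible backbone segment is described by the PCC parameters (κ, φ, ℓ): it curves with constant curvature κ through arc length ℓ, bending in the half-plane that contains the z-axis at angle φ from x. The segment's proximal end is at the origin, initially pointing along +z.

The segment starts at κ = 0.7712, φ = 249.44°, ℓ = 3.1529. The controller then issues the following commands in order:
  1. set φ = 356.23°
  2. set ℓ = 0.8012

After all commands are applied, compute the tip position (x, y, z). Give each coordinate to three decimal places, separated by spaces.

initial: κ=0.7712, φ=249.44°, ℓ=3.1529
cmd 1: set φ=356.23° → (κ,φ,ℓ)=(0.7712,356.23°,3.1529) → tip=(2.2750,-0.1499,0.8453)
cmd 2: set ℓ=0.8012 → (κ,φ,ℓ)=(0.7712,356.23°,0.8012) → tip=(0.2392,-0.0158,0.7512)

0.239 -0.016 0.751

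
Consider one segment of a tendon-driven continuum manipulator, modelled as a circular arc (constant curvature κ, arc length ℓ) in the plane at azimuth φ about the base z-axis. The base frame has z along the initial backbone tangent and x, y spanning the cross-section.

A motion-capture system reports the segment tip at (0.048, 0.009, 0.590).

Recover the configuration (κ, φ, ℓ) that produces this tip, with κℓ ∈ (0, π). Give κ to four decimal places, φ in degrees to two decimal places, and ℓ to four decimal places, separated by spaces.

ρ = √(x²+y²) = √(0.048² + 0.009²) = 0.04884
φ = atan2(y, x) mod 360° = atan2(0.009, 0.048) = 10.6197°
|p|² = ρ² + z² = 0.04884² + 0.590² = 0.35048
κ = 2ρ / |p|² = 2×0.04884 / 0.35048 = 0.27868
θ = 2·atan2(ρ, z) = 2·atan2(0.04884, 0.590) = 0.16517 rad
ℓ = θ/κ = 0.16517/0.27868 = 0.59269

0.2787 10.62 0.5927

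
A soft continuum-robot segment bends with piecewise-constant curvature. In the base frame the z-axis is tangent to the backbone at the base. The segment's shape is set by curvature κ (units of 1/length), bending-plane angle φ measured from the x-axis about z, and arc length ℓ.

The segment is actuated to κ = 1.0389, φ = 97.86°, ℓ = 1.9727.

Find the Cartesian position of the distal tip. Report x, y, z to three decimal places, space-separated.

-0.192 1.393 0.854

θ = κ·ℓ = 1.0389 × 1.9727 = 2.04944 rad
ρ = (1 − cos θ)/κ = (1 − -0.46057)/1.0389 = 1.40589
z = sin θ / κ = 0.88762/1.0389 = 0.85439
x = ρ cos φ = 1.40589 × cos(97.86°) = -0.19226
y = ρ sin φ = 1.40589 × sin(97.86°) = 1.39268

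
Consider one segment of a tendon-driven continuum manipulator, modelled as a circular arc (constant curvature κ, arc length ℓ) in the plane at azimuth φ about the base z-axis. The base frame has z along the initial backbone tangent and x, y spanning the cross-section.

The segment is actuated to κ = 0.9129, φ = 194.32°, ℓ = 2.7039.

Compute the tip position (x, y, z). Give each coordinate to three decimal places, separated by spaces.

-1.891 -0.483 0.683

θ = κ·ℓ = 0.9129 × 2.7039 = 2.46839 rad
ρ = (1 − cos θ)/κ = (1 − -0.78183)/0.9129 = 1.95183
z = sin θ / κ = 0.62349/0.9129 = 0.68298
x = ρ cos φ = 1.95183 × cos(194.32°) = -1.89119
y = ρ sin φ = 1.95183 × sin(194.32°) = -0.48276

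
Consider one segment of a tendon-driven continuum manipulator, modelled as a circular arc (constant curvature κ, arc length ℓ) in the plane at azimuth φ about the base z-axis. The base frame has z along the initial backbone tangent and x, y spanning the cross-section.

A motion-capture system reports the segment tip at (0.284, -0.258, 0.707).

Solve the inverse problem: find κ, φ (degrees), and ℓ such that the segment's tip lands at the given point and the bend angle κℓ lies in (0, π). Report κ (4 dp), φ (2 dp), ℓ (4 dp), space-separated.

ρ = √(x²+y²) = √(0.284² + -0.258²) = 0.38369
φ = atan2(y, x) mod 360° = atan2(-0.258, 0.284) = 317.7464°
|p|² = ρ² + z² = 0.38369² + 0.707² = 0.64707
κ = 2ρ / |p|² = 2×0.38369 / 0.64707 = 1.18594
θ = 2·atan2(ρ, z) = 2·atan2(0.38369, 0.707) = 0.99445 rad
ℓ = θ/κ = 0.99445/1.18594 = 0.83853

1.1859 317.75 0.8385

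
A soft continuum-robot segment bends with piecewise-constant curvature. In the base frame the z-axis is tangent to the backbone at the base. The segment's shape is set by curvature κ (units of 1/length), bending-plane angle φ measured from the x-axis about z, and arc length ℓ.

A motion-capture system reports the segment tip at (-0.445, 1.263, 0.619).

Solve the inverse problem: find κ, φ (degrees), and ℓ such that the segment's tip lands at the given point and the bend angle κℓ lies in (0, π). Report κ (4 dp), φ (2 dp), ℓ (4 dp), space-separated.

1.2306 109.41 1.8492

ρ = √(x²+y²) = √(-0.445² + 1.263²) = 1.33910
φ = atan2(y, x) mod 360° = atan2(1.263, -0.445) = 109.4092°
|p|² = ρ² + z² = 1.33910² + 0.619² = 2.17635
κ = 2ρ / |p|² = 2×1.33910 / 2.17635 = 1.23059
θ = 2·atan2(ρ, z) = 2·atan2(1.33910, 0.619) = 2.27560 rad
ℓ = θ/κ = 2.27560/1.23059 = 1.84920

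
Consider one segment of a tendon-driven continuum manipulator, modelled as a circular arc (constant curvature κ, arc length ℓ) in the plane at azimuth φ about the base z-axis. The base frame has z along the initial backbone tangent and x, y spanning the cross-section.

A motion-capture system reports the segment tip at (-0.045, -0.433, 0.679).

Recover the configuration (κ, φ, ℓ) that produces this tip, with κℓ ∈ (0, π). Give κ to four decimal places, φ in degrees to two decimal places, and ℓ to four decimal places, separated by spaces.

ρ = √(x²+y²) = √(-0.045² + -0.433²) = 0.43533
φ = atan2(y, x) mod 360° = atan2(-0.433, -0.045) = 264.0668°
|p|² = ρ² + z² = 0.43533² + 0.679² = 0.65056
κ = 2ρ / |p|² = 2×0.43533 / 0.65056 = 1.33834
θ = 2·atan2(ρ, z) = 2·atan2(0.43533, 0.679) = 1.14024 rad
ℓ = θ/κ = 1.14024/1.33834 = 0.85198

1.3383 264.07 0.8520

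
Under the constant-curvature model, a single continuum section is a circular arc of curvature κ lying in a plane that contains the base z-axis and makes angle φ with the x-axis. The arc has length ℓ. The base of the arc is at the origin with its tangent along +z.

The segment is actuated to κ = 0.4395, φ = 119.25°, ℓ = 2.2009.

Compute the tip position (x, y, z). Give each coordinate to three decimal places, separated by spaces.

-0.481 0.859 1.873

θ = κ·ℓ = 0.4395 × 2.2009 = 0.96730 rad
ρ = (1 − cos θ)/κ = (1 − 0.56753)/0.4395 = 0.98401
z = sin θ / κ = 0.82335/0.4395 = 1.87339
x = ρ cos φ = 0.98401 × cos(119.25°) = -0.48081
y = ρ sin φ = 0.98401 × sin(119.25°) = 0.85854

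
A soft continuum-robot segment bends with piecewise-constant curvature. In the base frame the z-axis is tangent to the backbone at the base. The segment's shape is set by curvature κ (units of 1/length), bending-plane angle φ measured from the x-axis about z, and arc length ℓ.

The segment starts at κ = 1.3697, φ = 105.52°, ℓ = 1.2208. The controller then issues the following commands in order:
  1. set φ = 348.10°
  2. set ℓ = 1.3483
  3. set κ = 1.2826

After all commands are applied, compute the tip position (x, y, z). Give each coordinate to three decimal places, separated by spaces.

0.883 -0.186 0.770

initial: κ=1.3697, φ=105.52°, ℓ=1.2208
cmd 1: set φ=348.10° → (κ,φ,ℓ)=(1.3697,348.10°,1.2208) → tip=(0.7867,-0.1658,0.7263)
cmd 2: set ℓ=1.3483 → (κ,φ,ℓ)=(1.3697,348.10°,1.3483) → tip=(0.9091,-0.1916,0.7025)
cmd 3: set κ=1.2826 → (κ,φ,ℓ)=(1.2826,348.10°,1.3483) → tip=(0.8834,-0.1862,0.7699)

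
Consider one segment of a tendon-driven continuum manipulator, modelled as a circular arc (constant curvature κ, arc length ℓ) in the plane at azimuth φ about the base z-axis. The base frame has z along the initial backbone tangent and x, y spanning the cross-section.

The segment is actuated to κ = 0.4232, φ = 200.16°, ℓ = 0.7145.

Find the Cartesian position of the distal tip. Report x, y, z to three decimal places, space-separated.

-0.101 -0.037 0.704

θ = κ·ℓ = 0.4232 × 0.7145 = 0.30238 rad
ρ = (1 − cos θ)/κ = (1 − 0.95463)/0.4232 = 0.10720
z = sin θ / κ = 0.29779/0.4232 = 0.70366
x = ρ cos φ = 0.10720 × cos(200.16°) = -0.10064
y = ρ sin φ = 0.10720 × sin(200.16°) = -0.03695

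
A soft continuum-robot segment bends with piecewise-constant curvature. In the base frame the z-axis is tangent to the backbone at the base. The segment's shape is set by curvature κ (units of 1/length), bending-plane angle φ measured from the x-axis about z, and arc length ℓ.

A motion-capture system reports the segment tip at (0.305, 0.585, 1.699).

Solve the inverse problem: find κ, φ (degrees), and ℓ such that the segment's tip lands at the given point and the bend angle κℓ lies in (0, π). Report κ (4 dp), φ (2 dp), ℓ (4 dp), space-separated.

0.3972 62.46 1.8649

ρ = √(x²+y²) = √(0.305² + 0.585²) = 0.65973
φ = atan2(y, x) mod 360° = atan2(0.585, 0.305) = 62.4639°
|p|² = ρ² + z² = 0.65973² + 1.699² = 3.32185
κ = 2ρ / |p|² = 2×0.65973 / 3.32185 = 0.39721
θ = 2·atan2(ρ, z) = 2·atan2(0.65973, 1.699) = 0.74077 rad
ℓ = θ/κ = 0.74077/0.39721 = 1.86494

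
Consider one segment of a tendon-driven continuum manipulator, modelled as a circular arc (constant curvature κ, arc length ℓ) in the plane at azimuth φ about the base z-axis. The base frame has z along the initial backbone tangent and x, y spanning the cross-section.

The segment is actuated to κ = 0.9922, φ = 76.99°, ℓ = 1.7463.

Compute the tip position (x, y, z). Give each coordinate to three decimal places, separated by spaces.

θ = κ·ℓ = 0.9922 × 1.7463 = 1.73268 rad
ρ = (1 − cos θ)/κ = (1 − -0.16118)/0.9922 = 1.17030
z = sin θ / κ = 0.98693/0.9922 = 0.99468
x = ρ cos φ = 1.17030 × cos(76.99°) = 0.26346
y = ρ sin φ = 1.17030 × sin(76.99°) = 1.14026

0.263 1.140 0.995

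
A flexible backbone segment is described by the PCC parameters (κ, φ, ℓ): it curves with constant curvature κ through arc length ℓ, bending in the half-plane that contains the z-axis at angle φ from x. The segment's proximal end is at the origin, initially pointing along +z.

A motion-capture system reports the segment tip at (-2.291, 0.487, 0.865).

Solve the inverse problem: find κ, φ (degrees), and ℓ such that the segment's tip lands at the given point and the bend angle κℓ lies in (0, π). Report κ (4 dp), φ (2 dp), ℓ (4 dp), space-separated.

ρ = √(x²+y²) = √(-2.291² + 0.487²) = 2.34219
φ = atan2(y, x) mod 360° = atan2(0.487, -2.291) = 167.9992°
|p|² = ρ² + z² = 2.34219² + 0.865² = 6.23407
κ = 2ρ / |p|² = 2×2.34219 / 6.23407 = 0.75142
θ = 2·atan2(ρ, z) = 2·atan2(2.34219, 0.865) = 2.43404 rad
ℓ = θ/κ = 2.43404/0.75142 = 3.23928

0.7514 168.00 3.2393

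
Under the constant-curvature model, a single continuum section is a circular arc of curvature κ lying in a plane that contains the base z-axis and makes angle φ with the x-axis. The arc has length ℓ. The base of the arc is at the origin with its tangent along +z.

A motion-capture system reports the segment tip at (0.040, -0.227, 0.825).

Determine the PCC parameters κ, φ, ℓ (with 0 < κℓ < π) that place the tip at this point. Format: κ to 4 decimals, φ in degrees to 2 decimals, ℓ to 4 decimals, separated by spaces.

0.6283 279.99 0.8673

ρ = √(x²+y²) = √(0.040² + -0.227²) = 0.23050
φ = atan2(y, x) mod 360° = atan2(-0.227, 0.040) = 279.9936°
|p|² = ρ² + z² = 0.23050² + 0.825² = 0.73375
κ = 2ρ / |p|² = 2×0.23050 / 0.73375 = 0.62827
θ = 2·atan2(ρ, z) = 2·atan2(0.23050, 0.825) = 0.54489 rad
ℓ = θ/κ = 0.54489/0.62827 = 0.86728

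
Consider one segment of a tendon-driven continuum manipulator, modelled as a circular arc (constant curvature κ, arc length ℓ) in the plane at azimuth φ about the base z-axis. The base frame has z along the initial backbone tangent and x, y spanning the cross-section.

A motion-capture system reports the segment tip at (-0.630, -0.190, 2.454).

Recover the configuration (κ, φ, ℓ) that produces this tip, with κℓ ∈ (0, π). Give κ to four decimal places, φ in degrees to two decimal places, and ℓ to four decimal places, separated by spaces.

ρ = √(x²+y²) = √(-0.630² + -0.190²) = 0.65803
φ = atan2(y, x) mod 360° = atan2(-0.190, -0.630) = 196.7826°
|p|² = ρ² + z² = 0.65803² + 2.454² = 6.45512
κ = 2ρ / |p|² = 2×0.65803 / 6.45512 = 0.20388
θ = 2·atan2(ρ, z) = 2·atan2(0.65803, 2.454) = 0.52396 rad
ℓ = θ/κ = 0.52396/0.20388 = 2.56999

0.2039 196.78 2.5700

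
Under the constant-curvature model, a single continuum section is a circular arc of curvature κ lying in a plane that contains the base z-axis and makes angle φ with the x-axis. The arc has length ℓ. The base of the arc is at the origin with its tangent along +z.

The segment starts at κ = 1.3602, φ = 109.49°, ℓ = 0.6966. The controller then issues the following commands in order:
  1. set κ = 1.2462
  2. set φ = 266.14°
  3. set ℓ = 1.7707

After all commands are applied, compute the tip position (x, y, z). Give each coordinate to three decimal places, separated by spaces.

-0.086 -1.276 0.646

initial: κ=1.3602, φ=109.49°, ℓ=0.6966
cmd 1: set κ=1.2462 → (κ,φ,ℓ)=(1.2462,109.49°,0.6966) → tip=(-0.0947,0.2676,0.6123)
cmd 2: set φ=266.14° → (κ,φ,ℓ)=(1.2462,266.14°,0.6966) → tip=(-0.0191,-0.2832,0.6123)
cmd 3: set ℓ=1.7707 → (κ,φ,ℓ)=(1.2462,266.14°,1.7707) → tip=(-0.0861,-1.2761,0.6456)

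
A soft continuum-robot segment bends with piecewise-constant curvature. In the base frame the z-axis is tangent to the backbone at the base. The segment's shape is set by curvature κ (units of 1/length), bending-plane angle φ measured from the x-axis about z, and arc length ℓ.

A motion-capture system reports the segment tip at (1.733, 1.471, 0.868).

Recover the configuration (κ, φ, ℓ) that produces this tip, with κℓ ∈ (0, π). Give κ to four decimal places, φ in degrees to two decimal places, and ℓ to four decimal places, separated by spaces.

0.7679 40.33 3.1412

ρ = √(x²+y²) = √(1.733² + 1.471²) = 2.27313
φ = atan2(y, x) mod 360° = atan2(1.471, 1.733) = 40.3252°
|p|² = ρ² + z² = 2.27313² + 0.868² = 5.92055
κ = 2ρ / |p|² = 2×2.27313 / 5.92055 = 0.76788
θ = 2·atan2(ρ, z) = 2·atan2(2.27313, 0.868) = 2.41206 rad
ℓ = θ/κ = 2.41206/0.76788 = 3.14121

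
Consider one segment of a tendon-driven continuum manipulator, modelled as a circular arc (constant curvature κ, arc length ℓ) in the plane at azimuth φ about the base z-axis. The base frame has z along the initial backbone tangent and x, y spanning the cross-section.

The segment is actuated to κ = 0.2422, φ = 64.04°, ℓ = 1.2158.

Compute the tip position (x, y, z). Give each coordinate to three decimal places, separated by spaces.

θ = κ·ℓ = 0.2422 × 1.2158 = 0.29447 rad
ρ = (1 − cos θ)/κ = (1 − 0.95696)/0.2422 = 0.17772
z = sin θ / κ = 0.29023/0.2422 = 1.19831
x = ρ cos φ = 0.17772 × cos(64.04°) = 0.07779
y = ρ sin φ = 0.17772 × sin(64.04°) = 0.15978

0.078 0.160 1.198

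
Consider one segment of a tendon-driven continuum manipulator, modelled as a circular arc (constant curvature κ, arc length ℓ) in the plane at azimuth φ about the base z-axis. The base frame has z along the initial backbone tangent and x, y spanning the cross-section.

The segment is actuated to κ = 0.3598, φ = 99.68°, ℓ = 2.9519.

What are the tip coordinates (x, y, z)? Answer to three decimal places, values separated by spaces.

θ = κ·ℓ = 0.3598 × 2.9519 = 1.06209 rad
ρ = (1 − cos θ)/κ = (1 − 0.48704)/0.3598 = 1.42567
z = sin θ / κ = 0.87338/0.3598 = 2.42740
x = ρ cos φ = 1.42567 × cos(99.68°) = -0.23972
y = ρ sin φ = 1.42567 × sin(99.68°) = 1.40537

-0.240 1.405 2.427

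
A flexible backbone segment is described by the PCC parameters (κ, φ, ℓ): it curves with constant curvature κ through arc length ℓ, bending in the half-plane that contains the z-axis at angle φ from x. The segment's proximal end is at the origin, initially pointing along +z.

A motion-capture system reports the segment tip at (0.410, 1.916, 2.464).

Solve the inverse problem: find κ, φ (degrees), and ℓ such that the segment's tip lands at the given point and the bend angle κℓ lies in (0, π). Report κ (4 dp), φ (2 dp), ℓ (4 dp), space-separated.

ρ = √(x²+y²) = √(0.410² + 1.916²) = 1.95938
φ = atan2(y, x) mod 360° = atan2(1.916, 0.410) = 77.9216°
|p|² = ρ² + z² = 1.95938² + 2.464² = 9.91045
κ = 2ρ / |p|² = 2×1.95938 / 9.91045 = 0.39542
θ = 2·atan2(ρ, z) = 2·atan2(1.95938, 2.464) = 1.34362 rad
ℓ = θ/κ = 1.34362/0.39542 = 3.39798

0.3954 77.92 3.3980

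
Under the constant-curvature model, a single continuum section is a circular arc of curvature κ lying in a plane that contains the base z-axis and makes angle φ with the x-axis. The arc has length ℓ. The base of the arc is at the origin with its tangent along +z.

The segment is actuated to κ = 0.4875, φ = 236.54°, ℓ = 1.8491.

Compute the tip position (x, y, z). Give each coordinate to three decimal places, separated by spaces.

θ = κ·ℓ = 0.4875 × 1.8491 = 0.90144 rad
ρ = (1 − cos θ)/κ = (1 − 0.62048)/0.4875 = 0.77849
z = sin θ / κ = 0.78422/0.4875 = 1.60865
x = ρ cos φ = 0.77849 × cos(236.54°) = -0.42923
y = ρ sin φ = 0.77849 × sin(236.54°) = -0.64947

-0.429 -0.649 1.609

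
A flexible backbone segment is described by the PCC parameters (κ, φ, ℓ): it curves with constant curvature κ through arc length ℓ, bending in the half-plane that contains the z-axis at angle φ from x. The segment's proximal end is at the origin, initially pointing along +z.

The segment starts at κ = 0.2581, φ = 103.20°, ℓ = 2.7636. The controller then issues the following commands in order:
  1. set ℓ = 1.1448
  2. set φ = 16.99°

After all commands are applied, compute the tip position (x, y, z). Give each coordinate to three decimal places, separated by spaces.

initial: κ=0.2581, φ=103.20°, ℓ=2.7636
cmd 1: set ℓ=1.1448 → (κ,φ,ℓ)=(0.2581,103.20°,1.1448) → tip=(-0.0383,0.1635,1.1282)
cmd 2: set φ=16.99° → (κ,φ,ℓ)=(0.2581,16.99°,1.1448) → tip=(0.1606,0.0491,1.1282)

0.161 0.049 1.128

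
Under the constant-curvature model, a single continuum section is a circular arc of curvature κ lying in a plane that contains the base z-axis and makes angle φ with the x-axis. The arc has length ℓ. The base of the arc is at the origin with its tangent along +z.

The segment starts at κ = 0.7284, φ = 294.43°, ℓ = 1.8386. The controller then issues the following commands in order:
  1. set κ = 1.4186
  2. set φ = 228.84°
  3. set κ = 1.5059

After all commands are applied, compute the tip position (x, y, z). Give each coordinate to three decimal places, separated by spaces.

-0.844 -0.966 0.242

initial: κ=0.7284, φ=294.43°, ℓ=1.8386
cmd 1: set κ=1.4186 → (κ,φ,ℓ)=(1.4186,294.43°,1.8386) → tip=(0.5426,-1.1945,0.3584)
cmd 2: set φ=228.84° → (κ,φ,ℓ)=(1.4186,228.84°,1.8386) → tip=(-0.8635,-0.9877,0.3584)
cmd 3: set κ=1.5059 → (κ,φ,ℓ)=(1.5059,228.84°,1.8386) → tip=(-0.8441,-0.9656,0.2419)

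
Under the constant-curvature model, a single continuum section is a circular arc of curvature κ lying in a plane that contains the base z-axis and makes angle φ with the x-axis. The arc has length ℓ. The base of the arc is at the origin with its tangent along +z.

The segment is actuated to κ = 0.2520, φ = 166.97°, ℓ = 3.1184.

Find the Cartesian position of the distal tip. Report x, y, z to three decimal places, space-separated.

-1.134 0.262 2.807

θ = κ·ℓ = 0.2520 × 3.1184 = 0.78584 rad
ρ = (1 − cos θ)/κ = (1 − 0.70680)/0.2520 = 1.16351
z = sin θ / κ = 0.70742/0.2520 = 2.80721
x = ρ cos φ = 1.16351 × cos(166.97°) = -1.13355
y = ρ sin φ = 1.16351 × sin(166.97°) = 0.26233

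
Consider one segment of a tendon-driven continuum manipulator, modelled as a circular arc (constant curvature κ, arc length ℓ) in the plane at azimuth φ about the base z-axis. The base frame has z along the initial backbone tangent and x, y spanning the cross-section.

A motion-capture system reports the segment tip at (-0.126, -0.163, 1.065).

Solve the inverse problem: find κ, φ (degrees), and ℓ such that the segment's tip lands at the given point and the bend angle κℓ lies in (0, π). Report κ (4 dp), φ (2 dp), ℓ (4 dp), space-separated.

0.3502 232.30 1.0914

ρ = √(x²+y²) = √(-0.126² + -0.163²) = 0.20602
φ = atan2(y, x) mod 360° = atan2(-0.163, -0.126) = 232.2958°
|p|² = ρ² + z² = 0.20602² + 1.065² = 1.17667
κ = 2ρ / |p|² = 2×0.20602 / 1.17667 = 0.35018
θ = 2·atan2(ρ, z) = 2·atan2(0.20602, 1.065) = 0.38217 rad
ℓ = θ/κ = 0.38217/0.35018 = 1.09137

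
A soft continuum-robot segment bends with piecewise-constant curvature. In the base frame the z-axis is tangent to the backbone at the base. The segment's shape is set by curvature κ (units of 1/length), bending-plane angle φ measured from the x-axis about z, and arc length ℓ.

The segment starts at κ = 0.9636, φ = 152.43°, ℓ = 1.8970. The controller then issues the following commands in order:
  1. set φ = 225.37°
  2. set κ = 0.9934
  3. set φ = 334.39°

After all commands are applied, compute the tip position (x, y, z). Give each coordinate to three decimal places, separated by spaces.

1.188 -0.569 0.958

initial: κ=0.9636, φ=152.43°, ℓ=1.8970
cmd 1: set φ=225.37° → (κ,φ,ℓ)=(0.9636,225.37°,1.8970) → tip=(-0.9145,-0.9264,1.0037)
cmd 2: set κ=0.9934 → (κ,φ,ℓ)=(0.9934,225.37°,1.8970) → tip=(-0.9254,-0.9374,0.9575)
cmd 3: set φ=334.39° → (κ,φ,ℓ)=(0.9934,334.39°,1.8970) → tip=(1.1878,-0.5694,0.9575)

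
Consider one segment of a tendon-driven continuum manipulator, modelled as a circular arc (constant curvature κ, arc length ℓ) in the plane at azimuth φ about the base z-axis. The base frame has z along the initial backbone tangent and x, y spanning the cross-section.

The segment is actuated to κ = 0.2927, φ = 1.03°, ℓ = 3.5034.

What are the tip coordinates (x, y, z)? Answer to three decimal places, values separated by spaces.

1.644 0.030 2.921

θ = κ·ℓ = 0.2927 × 3.5034 = 1.02545 rad
ρ = (1 − cos θ)/κ = (1 − 0.51872)/0.2927 = 1.64428
z = sin θ / κ = 0.85495/0.2927 = 2.92089
x = ρ cos φ = 1.64428 × cos(1.03°) = 1.64402
y = ρ sin φ = 1.64428 × sin(1.03°) = 0.02956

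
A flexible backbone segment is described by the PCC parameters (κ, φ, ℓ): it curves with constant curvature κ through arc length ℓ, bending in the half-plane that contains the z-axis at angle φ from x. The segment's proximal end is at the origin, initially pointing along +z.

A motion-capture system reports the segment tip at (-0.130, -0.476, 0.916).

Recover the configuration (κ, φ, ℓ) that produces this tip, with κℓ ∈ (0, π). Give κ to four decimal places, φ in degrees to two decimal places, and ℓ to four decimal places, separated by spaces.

0.9116 254.72 1.0840

ρ = √(x²+y²) = √(-0.130² + -0.476²) = 0.49343
φ = atan2(y, x) mod 360° = atan2(-0.476, -0.130) = 254.7245°
|p|² = ρ² + z² = 0.49343² + 0.916² = 1.08253
κ = 2ρ / |p|² = 2×0.49343 / 1.08253 = 0.91163
θ = 2·atan2(ρ, z) = 2·atan2(0.49343, 0.916) = 0.98822 rad
ℓ = θ/κ = 0.98822/0.91163 = 1.08402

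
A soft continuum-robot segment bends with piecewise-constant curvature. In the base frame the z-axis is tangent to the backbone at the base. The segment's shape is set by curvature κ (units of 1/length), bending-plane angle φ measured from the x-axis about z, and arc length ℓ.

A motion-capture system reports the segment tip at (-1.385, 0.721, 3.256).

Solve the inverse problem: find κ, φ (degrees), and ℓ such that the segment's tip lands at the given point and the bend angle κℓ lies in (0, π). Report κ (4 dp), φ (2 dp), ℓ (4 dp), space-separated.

0.2395 152.50 3.7342

ρ = √(x²+y²) = √(-1.385² + 0.721²) = 1.56143
φ = atan2(y, x) mod 360° = atan2(0.721, -1.385) = 152.4995°
|p|² = ρ² + z² = 1.56143² + 3.256² = 13.03960
κ = 2ρ / |p|² = 2×1.56143 / 13.03960 = 0.23949
θ = 2·atan2(ρ, z) = 2·atan2(1.56143, 3.256) = 0.89432 rad
ℓ = θ/κ = 0.89432/0.23949 = 3.73424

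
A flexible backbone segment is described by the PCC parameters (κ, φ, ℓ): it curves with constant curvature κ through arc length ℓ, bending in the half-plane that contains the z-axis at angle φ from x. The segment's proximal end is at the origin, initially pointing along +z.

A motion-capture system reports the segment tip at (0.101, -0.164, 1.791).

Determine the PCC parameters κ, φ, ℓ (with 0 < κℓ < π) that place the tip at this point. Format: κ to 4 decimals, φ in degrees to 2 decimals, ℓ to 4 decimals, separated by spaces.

ρ = √(x²+y²) = √(0.101² + -0.164²) = 0.19261
φ = atan2(y, x) mod 360° = atan2(-0.164, 0.101) = 301.6270°
|p|² = ρ² + z² = 0.19261² + 1.791² = 3.24478
κ = 2ρ / |p|² = 2×0.19261 / 3.24478 = 0.11872
θ = 2·atan2(ρ, z) = 2·atan2(0.19261, 1.791) = 0.21426 rad
ℓ = θ/κ = 0.21426/0.11872 = 1.80478

0.1187 301.63 1.8048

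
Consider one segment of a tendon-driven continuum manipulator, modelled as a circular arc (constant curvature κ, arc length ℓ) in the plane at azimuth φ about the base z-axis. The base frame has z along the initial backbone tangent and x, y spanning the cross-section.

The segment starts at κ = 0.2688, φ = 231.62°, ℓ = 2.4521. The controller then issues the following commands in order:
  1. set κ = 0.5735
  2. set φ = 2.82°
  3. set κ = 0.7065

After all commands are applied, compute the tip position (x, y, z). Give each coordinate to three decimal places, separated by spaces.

initial: κ=0.2688, φ=231.62°, ℓ=2.4521
cmd 1: set κ=0.5735 → (κ,φ,ℓ)=(0.5735,231.62°,2.4521) → tip=(-0.9053,-1.1430,1.7201)
cmd 2: set φ=2.82° → (κ,φ,ℓ)=(0.5735,2.82°,2.4521) → tip=(1.4563,0.0717,1.7201)
cmd 3: set κ=0.7065 → (κ,φ,ℓ)=(0.7065,2.82°,2.4521) → tip=(1.6412,0.0808,1.3970)

1.641 0.081 1.397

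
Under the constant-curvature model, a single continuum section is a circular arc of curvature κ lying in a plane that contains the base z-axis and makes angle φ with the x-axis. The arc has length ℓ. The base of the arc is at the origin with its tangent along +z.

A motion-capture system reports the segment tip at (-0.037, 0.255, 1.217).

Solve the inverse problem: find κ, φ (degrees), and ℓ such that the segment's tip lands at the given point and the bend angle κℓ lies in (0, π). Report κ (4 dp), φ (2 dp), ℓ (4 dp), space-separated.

ρ = √(x²+y²) = √(-0.037² + 0.255²) = 0.25767
φ = atan2(y, x) mod 360° = atan2(0.255, -0.037) = 98.2559°
|p|² = ρ² + z² = 0.25767² + 1.217² = 1.54748
κ = 2ρ / |p|² = 2×0.25767 / 1.54748 = 0.33302
θ = 2·atan2(ρ, z) = 2·atan2(0.25767, 1.217) = 0.41729 rad
ℓ = θ/κ = 0.41729/0.33302 = 1.25305

0.3330 98.26 1.2531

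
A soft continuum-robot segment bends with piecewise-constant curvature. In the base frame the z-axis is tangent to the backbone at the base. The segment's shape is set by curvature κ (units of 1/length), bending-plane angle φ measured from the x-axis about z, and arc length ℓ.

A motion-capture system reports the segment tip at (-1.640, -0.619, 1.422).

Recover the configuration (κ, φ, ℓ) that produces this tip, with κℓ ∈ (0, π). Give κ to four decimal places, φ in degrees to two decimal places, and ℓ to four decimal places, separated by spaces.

0.6881 200.68 2.5846

ρ = √(x²+y²) = √(-1.640² + -0.619²) = 1.75293
φ = atan2(y, x) mod 360° = atan2(-0.619, -1.640) = 200.6785°
|p|² = ρ² + z² = 1.75293² + 1.422² = 5.09484
κ = 2ρ / |p|² = 2×1.75293 / 5.09484 = 0.68812
θ = 2·atan2(ρ, z) = 2·atan2(1.75293, 1.422) = 1.77851 rad
ℓ = θ/κ = 1.77851/0.68812 = 2.58460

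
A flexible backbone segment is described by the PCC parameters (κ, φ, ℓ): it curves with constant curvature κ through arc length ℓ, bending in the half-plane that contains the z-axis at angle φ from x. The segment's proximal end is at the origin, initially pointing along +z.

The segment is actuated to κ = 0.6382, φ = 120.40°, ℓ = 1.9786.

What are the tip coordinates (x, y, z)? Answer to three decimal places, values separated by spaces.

θ = κ·ℓ = 0.6382 × 1.9786 = 1.26274 rad
ρ = (1 − cos θ)/κ = (1 − 0.30320)/0.6382 = 1.09181
z = sin θ / κ = 0.95293/0.6382 = 1.49315
x = ρ cos φ = 1.09181 × cos(120.40°) = -0.55249
y = ρ sin φ = 1.09181 × sin(120.40°) = 0.94170

-0.552 0.942 1.493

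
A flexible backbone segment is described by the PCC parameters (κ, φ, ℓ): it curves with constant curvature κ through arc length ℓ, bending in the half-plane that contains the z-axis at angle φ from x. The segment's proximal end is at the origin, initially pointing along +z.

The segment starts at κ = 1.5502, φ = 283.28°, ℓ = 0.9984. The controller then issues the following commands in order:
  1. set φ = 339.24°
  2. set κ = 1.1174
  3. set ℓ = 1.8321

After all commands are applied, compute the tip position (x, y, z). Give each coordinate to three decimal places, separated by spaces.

initial: κ=1.5502, φ=283.28°, ℓ=0.9984
cmd 1: set φ=339.24° → (κ,φ,ℓ)=(1.5502,339.24°,0.9984) → tip=(0.5893,-0.2234,0.6449)
cmd 2: set κ=1.1174 → (κ,φ,ℓ)=(1.1174,339.24°,0.9984) → tip=(0.4689,-0.1778,0.8038)
cmd 3: set ℓ=1.8321 → (κ,φ,ℓ)=(1.1174,339.24°,1.8321) → tip=(1.2206,-0.4627,0.7953)

1.221 -0.463 0.795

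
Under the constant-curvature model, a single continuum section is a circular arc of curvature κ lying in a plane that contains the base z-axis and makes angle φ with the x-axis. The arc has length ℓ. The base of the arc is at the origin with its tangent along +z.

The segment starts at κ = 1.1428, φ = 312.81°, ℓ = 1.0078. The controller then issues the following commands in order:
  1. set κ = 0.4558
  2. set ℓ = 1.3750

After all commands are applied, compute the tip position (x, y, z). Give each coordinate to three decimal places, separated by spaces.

0.283 -0.306 1.287

initial: κ=1.1428, φ=312.81°, ℓ=1.0078
cmd 1: set κ=0.4558 → (κ,φ,ℓ)=(0.4558,312.81°,1.0078) → tip=(0.1546,-0.1668,0.9727)
cmd 2: set ℓ=1.3750 → (κ,φ,ℓ)=(0.4558,312.81°,1.3750) → tip=(0.2833,-0.3059,1.2867)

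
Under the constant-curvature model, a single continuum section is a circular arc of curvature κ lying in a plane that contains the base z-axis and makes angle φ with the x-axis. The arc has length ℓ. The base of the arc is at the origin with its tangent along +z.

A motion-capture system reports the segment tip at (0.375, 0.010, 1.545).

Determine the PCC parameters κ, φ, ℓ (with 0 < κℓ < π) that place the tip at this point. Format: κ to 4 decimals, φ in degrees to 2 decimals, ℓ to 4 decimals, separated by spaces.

0.2968 1.53 1.6050

ρ = √(x²+y²) = √(0.375² + 0.010²) = 0.37513
φ = atan2(y, x) mod 360° = atan2(0.010, 0.375) = 1.5275°
|p|² = ρ² + z² = 0.37513² + 1.545² = 2.52775
κ = 2ρ / |p|² = 2×0.37513 / 2.52775 = 0.29681
θ = 2·atan2(ρ, z) = 2·atan2(0.37513, 1.545) = 0.47639 rad
ℓ = θ/κ = 0.47639/0.29681 = 1.60502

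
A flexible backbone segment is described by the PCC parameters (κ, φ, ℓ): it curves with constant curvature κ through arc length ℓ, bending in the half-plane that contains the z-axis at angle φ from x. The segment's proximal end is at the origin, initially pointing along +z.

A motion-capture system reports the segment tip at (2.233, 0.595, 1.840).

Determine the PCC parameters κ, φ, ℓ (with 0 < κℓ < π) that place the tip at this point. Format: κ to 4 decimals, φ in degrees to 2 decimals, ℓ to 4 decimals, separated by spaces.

0.5297 14.92 3.3922

ρ = √(x²+y²) = √(2.233² + 0.595²) = 2.31091
φ = atan2(y, x) mod 360° = atan2(0.595, 2.233) = 14.9202°
|p|² = ρ² + z² = 2.31091² + 1.840² = 8.72591
κ = 2ρ / |p|² = 2×2.31091 / 8.72591 = 0.52967
θ = 2·atan2(ρ, z) = 2·atan2(2.31091, 1.840) = 1.79673 rad
ℓ = θ/κ = 1.79673/0.52967 = 3.39218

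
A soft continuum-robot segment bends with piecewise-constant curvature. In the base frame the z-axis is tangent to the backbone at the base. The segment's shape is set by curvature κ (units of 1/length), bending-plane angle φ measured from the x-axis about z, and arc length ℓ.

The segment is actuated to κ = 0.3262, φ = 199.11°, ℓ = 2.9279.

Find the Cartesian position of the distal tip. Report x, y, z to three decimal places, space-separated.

θ = κ·ℓ = 0.3262 × 2.9279 = 0.95508 rad
ρ = (1 − cos θ)/κ = (1 − 0.57754)/0.3262 = 1.29509
z = sin θ / κ = 0.81636/0.3262 = 2.50264
x = ρ cos φ = 1.29509 × cos(199.11°) = -1.22372
y = ρ sin φ = 1.29509 × sin(199.11°) = -0.42399

-1.224 -0.424 2.503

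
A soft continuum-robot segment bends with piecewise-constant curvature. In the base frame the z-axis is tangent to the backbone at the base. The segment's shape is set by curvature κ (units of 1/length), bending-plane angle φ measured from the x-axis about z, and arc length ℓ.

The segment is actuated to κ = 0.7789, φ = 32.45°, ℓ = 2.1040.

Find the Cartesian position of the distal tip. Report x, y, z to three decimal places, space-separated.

1.157 0.736 1.281

θ = κ·ℓ = 0.7789 × 2.1040 = 1.63881 rad
ρ = (1 − cos θ)/κ = (1 − -0.06796)/0.7789 = 1.37111
z = sin θ / κ = 0.99769/0.7789 = 1.28089
x = ρ cos φ = 1.37111 × cos(32.45°) = 1.15702
y = ρ sin φ = 1.37111 × sin(32.45°) = 0.73569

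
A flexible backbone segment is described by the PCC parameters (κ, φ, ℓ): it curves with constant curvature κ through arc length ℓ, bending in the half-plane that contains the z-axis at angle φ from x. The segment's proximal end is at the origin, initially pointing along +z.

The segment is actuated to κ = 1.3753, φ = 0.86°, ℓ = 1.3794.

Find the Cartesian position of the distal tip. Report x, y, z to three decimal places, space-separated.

0.960 0.014 0.689

θ = κ·ℓ = 1.3753 × 1.3794 = 1.89709 rad
ρ = (1 − cos θ)/κ = (1 − -0.32053)/1.3753 = 0.96018
z = sin θ / κ = 0.94724/1.3753 = 0.68875
x = ρ cos φ = 0.96018 × cos(0.86°) = 0.96007
y = ρ sin φ = 0.96018 × sin(0.86°) = 0.01441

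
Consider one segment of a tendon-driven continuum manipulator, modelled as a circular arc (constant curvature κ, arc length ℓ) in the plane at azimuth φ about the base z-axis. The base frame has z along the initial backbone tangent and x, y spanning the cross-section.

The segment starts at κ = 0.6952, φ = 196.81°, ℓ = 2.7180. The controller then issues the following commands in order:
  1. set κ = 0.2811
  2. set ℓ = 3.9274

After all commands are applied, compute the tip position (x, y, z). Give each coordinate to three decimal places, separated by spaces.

-1.873 -0.566 3.177

initial: κ=0.6952, φ=196.81°, ℓ=2.7180
cmd 1: set κ=0.2811 → (κ,φ,ℓ)=(0.2811,196.81°,2.7180) → tip=(-0.9465,-0.2860,2.4612)
cmd 2: set ℓ=3.9274 → (κ,φ,ℓ)=(0.2811,196.81°,3.9274) → tip=(-1.8729,-0.5658,3.1768)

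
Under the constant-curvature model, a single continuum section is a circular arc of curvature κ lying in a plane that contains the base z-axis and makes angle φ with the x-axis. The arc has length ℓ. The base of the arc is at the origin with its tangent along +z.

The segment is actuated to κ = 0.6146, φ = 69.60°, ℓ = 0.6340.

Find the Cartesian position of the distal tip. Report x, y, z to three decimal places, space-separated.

0.043 0.114 0.618

θ = κ·ℓ = 0.6146 × 0.6340 = 0.38966 rad
ρ = (1 − cos θ)/κ = (1 − 0.92504)/0.6146 = 0.12197
z = sin θ / κ = 0.37987/0.6146 = 0.61808
x = ρ cos φ = 0.12197 × cos(69.60°) = 0.04251
y = ρ sin φ = 0.12197 × sin(69.60°) = 0.11432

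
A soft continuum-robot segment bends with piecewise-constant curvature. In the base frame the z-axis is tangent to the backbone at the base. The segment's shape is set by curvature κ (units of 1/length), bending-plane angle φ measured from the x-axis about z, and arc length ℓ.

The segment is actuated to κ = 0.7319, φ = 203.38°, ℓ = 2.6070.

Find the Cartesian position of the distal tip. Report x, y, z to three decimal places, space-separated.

-1.669 -0.722 1.289

θ = κ·ℓ = 0.7319 × 2.6070 = 1.90806 rad
ρ = (1 − cos θ)/κ = (1 − -0.33091)/0.7319 = 1.81843
z = sin θ / κ = 0.94366/0.7319 = 1.28933
x = ρ cos φ = 1.81843 × cos(203.38°) = -1.66912
y = ρ sin φ = 1.81843 × sin(203.38°) = -0.72160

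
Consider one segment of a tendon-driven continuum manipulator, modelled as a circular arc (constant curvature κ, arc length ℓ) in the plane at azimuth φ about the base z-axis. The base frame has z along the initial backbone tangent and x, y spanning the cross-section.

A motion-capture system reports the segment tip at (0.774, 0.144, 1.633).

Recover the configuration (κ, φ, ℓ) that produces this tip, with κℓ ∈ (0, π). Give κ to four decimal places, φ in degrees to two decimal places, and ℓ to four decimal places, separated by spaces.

0.4791 10.54 1.8753

ρ = √(x²+y²) = √(0.774² + 0.144²) = 0.78728
φ = atan2(y, x) mod 360° = atan2(0.144, 0.774) = 10.5392°
|p|² = ρ² + z² = 0.78728² + 1.633² = 3.28650
κ = 2ρ / |p|² = 2×0.78728 / 3.28650 = 0.47910
θ = 2·atan2(ρ, z) = 2·atan2(0.78728, 1.633) = 0.89846 rad
ℓ = θ/κ = 0.89846/0.47910 = 1.87531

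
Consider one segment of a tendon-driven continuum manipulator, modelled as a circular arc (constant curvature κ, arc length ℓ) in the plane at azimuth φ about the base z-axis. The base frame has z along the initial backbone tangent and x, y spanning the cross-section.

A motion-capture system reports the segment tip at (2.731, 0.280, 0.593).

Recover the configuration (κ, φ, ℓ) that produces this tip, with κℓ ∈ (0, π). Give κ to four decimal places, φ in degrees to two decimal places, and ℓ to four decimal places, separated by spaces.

0.6960 5.85 3.9023

ρ = √(x²+y²) = √(2.731² + 0.280²) = 2.74532
φ = atan2(y, x) mod 360° = atan2(0.280, 2.731) = 5.8539°
|p|² = ρ² + z² = 2.74532² + 0.593² = 7.88841
κ = 2ρ / |p|² = 2×2.74532 / 7.88841 = 0.69604
θ = 2·atan2(ρ, z) = 2·atan2(2.74532, 0.593) = 2.71612 rad
ℓ = θ/κ = 2.71612/0.69604 = 3.90226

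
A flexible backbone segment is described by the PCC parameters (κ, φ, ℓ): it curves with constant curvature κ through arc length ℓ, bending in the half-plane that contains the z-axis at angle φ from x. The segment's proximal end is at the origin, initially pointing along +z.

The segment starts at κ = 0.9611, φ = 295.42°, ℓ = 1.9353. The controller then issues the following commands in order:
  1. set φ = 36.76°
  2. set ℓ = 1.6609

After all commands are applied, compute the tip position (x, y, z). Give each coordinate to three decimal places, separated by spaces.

0.855 0.639 1.040

initial: κ=0.9611, φ=295.42°, ℓ=1.9353
cmd 1: set φ=36.76° → (κ,φ,ℓ)=(0.9611,36.76°,1.9353) → tip=(1.0713,0.8003,0.9973)
cmd 2: set ℓ=1.6609 → (κ,φ,ℓ)=(0.9611,36.76°,1.6609) → tip=(0.8548,0.6386,1.0401)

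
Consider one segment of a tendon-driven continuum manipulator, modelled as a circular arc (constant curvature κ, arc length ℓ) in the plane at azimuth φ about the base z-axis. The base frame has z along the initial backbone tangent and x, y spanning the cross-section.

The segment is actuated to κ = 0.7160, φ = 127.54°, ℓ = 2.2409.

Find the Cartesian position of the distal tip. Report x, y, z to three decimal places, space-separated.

θ = κ·ℓ = 0.7160 × 2.2409 = 1.60448 rad
ρ = (1 − cos θ)/κ = (1 − -0.03368)/0.7160 = 1.44369
z = sin θ / κ = 0.99943/0.7160 = 1.39586
x = ρ cos φ = 1.44369 × cos(127.54°) = -0.87966
y = ρ sin φ = 1.44369 × sin(127.54°) = 1.14474

-0.880 1.145 1.396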